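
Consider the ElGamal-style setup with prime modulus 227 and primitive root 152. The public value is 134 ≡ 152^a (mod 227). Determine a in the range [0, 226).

198

Baby-step giant-step with m = ceil(sqrt(226)) = 16.
Baby table (152^j mod 227 for j=0..15):
  0:1  1:152  2:177  3:118  4:3  5:2  6:77  7:127
  8:9  9:6  10:4  11:154  12:27  13:18  14:12  15:8
Giant step factor: 152^(-16) ≡ 213 (mod 227).
Scan 134·213^i mod 227 for i = 0, 1, …:
  i=0: 134   i=1: 167   i=2: 159   i=3: 44
  i=4: 65   i=5: 225   i=6: 28   i=7: 62
  i=8: 40   i=9: 121   i=10: 122   i=11: 108
  i=12: 77
Match at i=12, j=6: a = 12·16 + 6 = 198.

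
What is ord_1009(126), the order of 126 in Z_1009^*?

168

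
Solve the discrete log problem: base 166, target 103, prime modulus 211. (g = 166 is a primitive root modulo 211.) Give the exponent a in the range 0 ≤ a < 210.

Baby-step giant-step with m = ceil(sqrt(210)) = 15.
Baby table (166^j mod 211 for j=0..14):
  0:1  1:166  2:126  3:27  4:51  5:26  6:96  7:111
  8:69  9:60  10:43  11:175  12:143  13:106  14:83
Giant step factor: 166^(-15) ≡ 67 (mod 211).
Scan 103·67^i mod 211 for i = 0, 1, …:
  i=0: 103   i=1: 149   i=2: 66   i=3: 202
  i=4: 30   i=5: 111
Match at i=5, j=7: a = 5·15 + 7 = 82.

82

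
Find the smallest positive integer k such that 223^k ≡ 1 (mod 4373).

1093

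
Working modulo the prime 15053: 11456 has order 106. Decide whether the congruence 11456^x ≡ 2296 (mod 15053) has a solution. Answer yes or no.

no

2296 ∈ ⟨11456⟩ iff 2296^106 ≡ 1 (mod 15053), since |⟨11456⟩| = 106.
2296^106 mod 15053 = 2315.
Since 2315 ≠ 1, 2296 does not lie in the subgroup.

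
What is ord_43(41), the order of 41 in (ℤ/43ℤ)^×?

The order of 41 must divide p − 1 = 42 = 2 · 3 · 7.
Divisors: 1, 2, 3, 6, 7, 14, 21, 42.
Check each in increasing order: 41^1 ≡ 41;  41^2 ≡ 4;  41^3 ≡ 35;  41^6 ≡ 21;  41^7 ≡ 1.
Smallest exponent giving 1 is 7.

7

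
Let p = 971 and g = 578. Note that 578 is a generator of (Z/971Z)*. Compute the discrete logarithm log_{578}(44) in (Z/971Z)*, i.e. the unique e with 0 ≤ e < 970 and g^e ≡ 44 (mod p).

Baby-step giant-step with m = ceil(sqrt(970)) = 32.
Baby table (578^j mod 971 for j=0..31):
  0:1  1:578  2:60  3:695  4:687  5:918  6:438  7:704
  8:63  9:487  10:867  11:90  12:557  13:545  14:406  15:657
  16:85  17:580  18:245  19:815  20:135  21:350  22:332  23:609
  24:500  25:613  26:870  27:853  28:737  29:688  30:525  31:498
Giant step factor: 578^(-32) ≡ 819 (mod 971).
Scan 44·819^i mod 971 for i = 0, 1, …:
  i=0: 44   i=1: 109   i=2: 910   i=3: 533
  i=4: 548   i=5: 210   i=6: 123   i=7: 724
  i=8: 646   i=9: 850     …   i=17: 651
  i=18: 90
Match at i=18, j=11: e = 18·32 + 11 = 587.

587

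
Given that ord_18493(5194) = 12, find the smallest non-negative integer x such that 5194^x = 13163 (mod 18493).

Successive powers of 5194 modulo 18493:
  5194^0=1  5194^1=5194  5194^2=14842  5194^3=10524  5194^4=14841  5194^5=5330
  5194^6=18492  5194^7=13299  5194^8=3651  5194^9=7969  5194^10=3652  5194^11=13163
So 5194^11 ≡ 13163 (mod 18493), giving x = 11.

11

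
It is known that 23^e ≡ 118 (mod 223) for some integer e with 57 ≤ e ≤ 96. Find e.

57

Compute 23^57 mod 223 = 118, then multiply by 23 repeatedly:
  23^57=118
Found 118 at exponent 57.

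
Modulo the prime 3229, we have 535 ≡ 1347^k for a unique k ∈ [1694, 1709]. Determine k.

Compute 1347^1694 mod 3229 = 2982, then multiply by 1347 repeatedly:
  1347^1694=2982  1347^1695=3107  1347^1696=345  1347^1697=2968  1347^1698=394
  1347^1699=1162  1347^1700=2378  1347^1701=3227  1347^1702=535
Found 535 at exponent 1702.

1702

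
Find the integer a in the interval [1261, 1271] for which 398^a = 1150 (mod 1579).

1271

Compute 398^1261 mod 1579 = 303, then multiply by 398 repeatedly:
  398^1261=303  398^1262=590  398^1263=1128  398^1264=508  398^1265=72
  398^1266=234  398^1267=1550  398^1268=1090  398^1269=1174  398^1270=1447
  398^1271=1150
Found 1150 at exponent 1271.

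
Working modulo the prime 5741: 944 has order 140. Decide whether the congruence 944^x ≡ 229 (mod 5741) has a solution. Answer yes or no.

yes

229 ∈ ⟨944⟩ iff 229^140 ≡ 1 (mod 5741), since |⟨944⟩| = 140.
229^140 mod 5741 = 1.
Since 1 = 1, 229 lies in the subgroup.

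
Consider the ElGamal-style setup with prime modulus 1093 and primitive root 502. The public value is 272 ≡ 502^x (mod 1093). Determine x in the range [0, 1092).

389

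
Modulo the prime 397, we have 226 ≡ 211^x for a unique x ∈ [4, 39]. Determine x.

Compute 211^4 mod 397 = 73, then multiply by 211 repeatedly:
  211^4=73  211^5=317  211^6=191  211^7=204  211^8=168
  211^9=115  211^10=48  211^11=203  211^12=354  211^13=58
  211^14=328  211^15=130  211^16=37  211^17=264  211^18=124
  211^19=359  211^20=319  211^21=216  211^22=318  211^23=5
  211^24=261  211^25=285  211^26=188  211^27=365  211^28=394
  211^29=161  211^30=226
Found 226 at exponent 30.

30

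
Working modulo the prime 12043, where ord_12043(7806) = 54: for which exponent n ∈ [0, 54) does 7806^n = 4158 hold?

Baby-step giant-step with m = ceil(sqrt(54)) = 8.
Baby table (7806^j mod 12043 for j=0..7):
  0:1  1:7806  2:8099  3:7087  4:7623  5:675  6:6259  7:11346
Giant step factor: 7806^(-8) ≡ 9815 (mod 12043).
Scan 4158·9815^i mod 12043 for i = 0, 1, …:
  i=0: 4158   i=1: 9086   i=2: 675
Match at i=2, j=5: n = 2·8 + 5 = 21.

21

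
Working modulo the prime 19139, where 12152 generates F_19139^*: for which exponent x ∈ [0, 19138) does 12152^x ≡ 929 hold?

Baby-step giant-step with m = ceil(sqrt(19138)) = 139.
Baby table (12152^j mod 19139 for j=0..138):
  0:1  1:12152  2:13719  3:12598  4:17174  5:6792  6:9016  7:10796
  8:14286  9:12742  10:6274  11:11011  12:4923  13:14921  14:16245  15:9594
  16:10639  17:1183  18:2427  19:18844  20:13292  21:10363  22:15695  23:5505
  24:5955  25:601  26:11393  27:15349  28:11493  29:5653  30:5385  31:2279
  32:275  33:11614  34:2342  35:291  36:14656  37:11317  38:10469  39:2355
  40:5155  41:1613  42:2840  43:4063  44:14095  45:7529  46:7988  47:16307
  48:16597  49:19101  50:16699  51:14570  52:18890  53:17253  54:9850  55:1894
  56:10810  57:12163  58:13418  59:10395  60:2640  61:4316  62:7172  63:14277
  64:18208  65:16776  66:12463  67:3469  68:11210  69:11657  70:8125  71:16038
  72:1339  73:3378  74:15440  75:7263  76:10047  77:3463  78:14854  79:5899
  80:9093  81:8689  82:18004  83:6699  84:8081  85:17242  86:10151  87:4097
  88:6205  89:14639  90:15262  91:6914  92:17857  93:282  94:983  95:2680
  96:11921  97:901  98:1444  99:16164  100:1371  101:9462  102:14251  103:8480
  104:4584  105:10278  106:16281  107:6869  108:6909  109:14514  110:8243  111:14549
  112:12505  113:16239  114:13238  115:4881  116:2151  117:14217  118:16370  119:16613
  120:3004  121:6535  122:5609  123:6589  124:11091  125:994  126:2379  127:9718
  128:5506  129:18107  130:14320  131:4852  132:13384  133:18285  134:14669  135:16181
  136:16565  137:13017  138:17888
Giant step factor: 12152^(-139) ≡ 8511 (mod 19139).
Scan 929·8511^i mod 19139 for i = 0, 1, …:
  i=0: 929   i=1: 2312   i=2: 2540   i=3: 10009
  i=4: 18049   i=5: 5425   i=6: 8907   i=7: 17037
  i=8: 4843   i=9: 12506     …   i=22: 3499
  i=23: 18844
Match at i=23, j=19: x = 23·139 + 19 = 3216.

3216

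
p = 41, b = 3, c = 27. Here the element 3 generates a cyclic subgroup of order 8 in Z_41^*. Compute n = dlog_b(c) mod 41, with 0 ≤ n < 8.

3

Successive powers of 3 modulo 41:
  3^0=1  3^1=3  3^2=9  3^3=27
So 3^3 ≡ 27 (mod 41), giving n = 3.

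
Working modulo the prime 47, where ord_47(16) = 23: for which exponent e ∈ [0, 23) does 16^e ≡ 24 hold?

17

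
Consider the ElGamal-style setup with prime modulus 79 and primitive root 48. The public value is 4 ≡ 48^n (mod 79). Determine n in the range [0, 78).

28

Baby-step giant-step with m = ceil(sqrt(78)) = 9.
Baby table (48^j mod 79 for j=0..8):
  0:1  1:48  2:13  3:71  4:11  5:54  6:64  7:70
  8:42
Giant step factor: 48^(-9) ≡ 27 (mod 79).
Scan 4·27^i mod 79 for i = 0, 1, …:
  i=0: 4   i=1: 29   i=2: 72   i=3: 48
Match at i=3, j=1: n = 3·9 + 1 = 28.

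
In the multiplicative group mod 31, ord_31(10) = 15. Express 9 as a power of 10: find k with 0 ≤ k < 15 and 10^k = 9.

13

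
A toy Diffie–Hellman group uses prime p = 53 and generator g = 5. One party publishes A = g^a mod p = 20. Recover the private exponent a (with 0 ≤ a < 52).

11

Successive powers of 5 modulo 53:
  5^0=1  5^1=5  5^2=25  5^3=19  5^4=42  5^5=51
  5^6=43  5^7=3  5^8=15  5^9=22  5^10=4  5^11=20
So 5^11 ≡ 20 (mod 53), giving a = 11.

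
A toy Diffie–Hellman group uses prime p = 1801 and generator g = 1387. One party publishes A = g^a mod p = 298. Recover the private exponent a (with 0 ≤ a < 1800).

15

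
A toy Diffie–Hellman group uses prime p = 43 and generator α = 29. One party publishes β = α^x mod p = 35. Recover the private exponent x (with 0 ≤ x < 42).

24

Baby-step giant-step with m = ceil(sqrt(42)) = 7.
Baby table (29^j mod 43 for j=0..6):
  0:1  1:29  2:24  3:8  4:17  5:20  6:21
Giant step factor: 29^(-7) ≡ 37 (mod 43).
Scan 35·37^i mod 43 for i = 0, 1, …:
  i=0: 35   i=1: 5   i=2: 13   i=3: 8
Match at i=3, j=3: x = 3·7 + 3 = 24.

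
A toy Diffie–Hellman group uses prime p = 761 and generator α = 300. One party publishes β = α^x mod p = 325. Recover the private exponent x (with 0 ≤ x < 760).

Baby-step giant-step with m = ceil(sqrt(760)) = 28.
Baby table (300^j mod 761 for j=0..27):
  0:1  1:300  2:202  3:481  4:471  5:515  6:17  7:534
  8:390  9:567  10:397  11:384  12:289  13:707  14:542  15:507
  16:661  17:440  18:347  19:604  20:82  21:248  22:583  23:631
  24:572  25:375  26:633  27:411
Giant step factor: 300^(-28) ≡ 296 (mod 761).
Scan 325·296^i mod 761 for i = 0, 1, …:
  i=0: 325   i=1: 314   i=2: 102   i=3: 513
  i=4: 409   i=5: 65   i=6: 215   i=7: 477
  i=8: 407   i=9: 234     …   i=16: 313
  i=17: 567
Match at i=17, j=9: x = 17·28 + 9 = 485.

485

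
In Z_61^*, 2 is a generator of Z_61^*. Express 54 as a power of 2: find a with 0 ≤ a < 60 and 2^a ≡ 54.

Baby-step giant-step with m = ceil(sqrt(60)) = 8.
Baby table (2^j mod 61 for j=0..7):
  0:1  1:2  2:4  3:8  4:16  5:32  6:3  7:6
Giant step factor: 2^(-8) ≡ 56 (mod 61).
Scan 54·56^i mod 61 for i = 0, 1, …:
  i=0: 54   i=1: 35   i=2: 8
Match at i=2, j=3: a = 2·8 + 3 = 19.

19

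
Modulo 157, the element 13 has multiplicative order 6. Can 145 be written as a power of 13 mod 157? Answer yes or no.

yes

145 ∈ ⟨13⟩ iff 145^6 ≡ 1 (mod 157), since |⟨13⟩| = 6.
145^6 mod 157 = 1.
Since 1 = 1, 145 lies in the subgroup.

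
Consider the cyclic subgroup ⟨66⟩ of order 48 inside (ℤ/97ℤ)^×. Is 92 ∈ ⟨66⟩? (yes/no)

no

92 ∈ ⟨66⟩ iff 92^48 ≡ 1 (mod 97), since |⟨66⟩| = 48.
92^48 mod 97 = 96.
Since 96 ≠ 1, 92 does not lie in the subgroup.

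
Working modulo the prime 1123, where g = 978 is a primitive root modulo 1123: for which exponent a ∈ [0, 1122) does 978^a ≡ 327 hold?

984

Baby-step giant-step with m = ceil(sqrt(1122)) = 34.
Baby table (978^j mod 1123 for j=0..33):
  0:1  1:978  2:811  3:320  4:766  5:107  6:207  7:306
  8:550  9:1106  10:219  11:812  12:175  13:454  14:427  15:973
  16:413  17:757  18:289  19:769  20:795  21:394  22:143  23:602
  24:304  25:840  26:607  27:702  28:403  29:1084  30:40  31:938
  32:996  33:447
Giant step factor: 978^(-34) ≡ 345 (mod 1123).
Scan 327·345^i mod 1123 for i = 0, 1, …:
  i=0: 327   i=1: 515   i=2: 241   i=3: 43
  i=4: 236   i=5: 564   i=6: 301   i=7: 529
  i=8: 579   i=9: 984     …   i=27: 1038
  i=28: 996
Match at i=28, j=32: a = 28·34 + 32 = 984.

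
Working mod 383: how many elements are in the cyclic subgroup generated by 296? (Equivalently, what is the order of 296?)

382

The order of 296 must divide p − 1 = 382 = 2 · 191.
Divisors: 1, 2, 191, 382.
Check each in increasing order: 296^1 ≡ 296;  296^2 ≡ 292;  296^191 ≡ 382;  296^382 ≡ 1.
Smallest exponent giving 1 is 382.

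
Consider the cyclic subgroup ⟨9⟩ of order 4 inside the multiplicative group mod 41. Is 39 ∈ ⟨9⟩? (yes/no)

no

⟨9⟩ has order 4; its elements mod 41 are {1, 9, 32, 40}.
39 is not in this set.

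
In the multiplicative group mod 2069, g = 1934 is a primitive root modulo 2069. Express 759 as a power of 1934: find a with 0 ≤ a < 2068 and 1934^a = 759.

604

Baby-step giant-step with m = ceil(sqrt(2068)) = 46.
Baby table (1934^j mod 2069 for j=0..45):
  0:1  1:1934  2:1673  3:1735  4:1641  5:1917  6:1899  7:191
  8:1112  9:917  10:345  11:1012  12:2003  13:634  14:1308  15:1354
  16:1351  17:1756  18:875  19:1877  20:1092  21:1548  22:2058  23:1485
  24:218  25:1605  26:570  27:1672  28:1870  29:2037  30:182  31:258
  32:343  33:1282  34:726  35:1302  36:95  37:1658  38:1691  39:1374
  40:720  41:43  42:402  43:1593  44:121  45:217
Giant step factor: 1934^(-46) ≡ 893 (mod 2069).
Scan 759·893^i mod 2069 for i = 0, 1, …:
  i=0: 759   i=1: 1224   i=2: 600   i=3: 1998
  i=4: 736   i=5: 1375   i=6: 958   i=7: 997
  i=8: 651   i=9: 2023   i=10: 302   i=11: 716
  i=12: 67   i=13: 1899
Match at i=13, j=6: a = 13·46 + 6 = 604.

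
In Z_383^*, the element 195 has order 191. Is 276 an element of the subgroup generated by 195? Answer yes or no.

276 ∈ ⟨195⟩ iff 276^191 ≡ 1 (mod 383), since |⟨195⟩| = 191.
276^191 mod 383 = 1.
Since 1 = 1, 276 lies in the subgroup.

yes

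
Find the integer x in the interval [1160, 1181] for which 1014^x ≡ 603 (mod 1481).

1167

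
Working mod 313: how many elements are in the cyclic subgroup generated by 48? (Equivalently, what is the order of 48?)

13

The order of 48 must divide p − 1 = 312 = 2^3 · 3 · 13.
Divisors: 1, 2, 3, 4, 6, 8, 12, 13, 24, 26, 39, 52, 78, 104, 156, 312.
Check each in increasing order: 48^1 ≡ 48;  48^2 ≡ 113;  48^3 ≡ 103;  48^4 ≡ 249;  48^6 ≡ 280;  48^8 ≡ 27;  48^12 ≡ 150;  48^13 ≡ 1.
Smallest exponent giving 1 is 13.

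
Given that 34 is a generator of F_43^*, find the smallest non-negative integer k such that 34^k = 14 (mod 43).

10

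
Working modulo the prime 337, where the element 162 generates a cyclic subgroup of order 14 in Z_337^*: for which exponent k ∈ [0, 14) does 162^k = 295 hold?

Successive powers of 162 modulo 337:
  162^0=1  162^1=162  162^2=295
So 162^2 ≡ 295 (mod 337), giving k = 2.

2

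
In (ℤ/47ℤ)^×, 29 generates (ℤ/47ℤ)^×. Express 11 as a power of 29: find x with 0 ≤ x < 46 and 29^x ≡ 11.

37

Baby-step giant-step with m = ceil(sqrt(46)) = 7.
Baby table (29^j mod 47 for j=0..6):
  0:1  1:29  2:42  3:43  4:25  5:20  6:16
Giant step factor: 29^(-7) ≡ 39 (mod 47).
Scan 11·39^i mod 47 for i = 0, 1, …:
  i=0: 11   i=1: 6   i=2: 46   i=3: 8
  i=4: 30   i=5: 42
Match at i=5, j=2: x = 5·7 + 2 = 37.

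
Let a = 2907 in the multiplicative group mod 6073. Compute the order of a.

The order of 2907 must divide p − 1 = 6072 = 2^3 · 3 · 11 · 23.
Divisors: 1, 2, 3, 4, 6, 8, 11, 12, 22, 23, 24, 33, 44, 46, 66, 69, 88, 92, 132, 138, 184, 253, 264, 276, 506, 552, 759, 1012, 1518, 2024, 3036, 6072.
Check each in increasing order: 2907^1 ≡ 2907;  2907^2 ≡ 3106;  2907^3 ≡ 4664;  2907^4 ≡ 3312;  2907^6 ≡ 5483;  2907^8 ≡ 1506;  2907^11 ≡ 3596;  2907^12 ≡ 1939;  2907^22 ≡ 1799;  2907^23 ≡ 840;  2907^24 ≡ 534;  2907^33 ≡ 1459;  2907^44 ≡ 5565;  2907^46 ≡ 1132;  2907^66 ≡ 3131;  2907^69 ≡ 3492;  2907^88 ≡ 2998;  2907^92 ≡ 21;  2907^132 ≡ 1339;  2907^138 ≡ 5553;  2907^184 ≡ 441;  2907^253 ≡ 3503;  2907^264 ≡ 1386;  2907^276 ≡ 3188;  2907^506 ≡ 3549;  2907^552 ≡ 3215;  2907^759 ≡ 716;  2907^1012 ≡ 6072;  2907^1518 ≡ 2524;  2907^2024 ≡ 1.
Smallest exponent giving 1 is 2024.

2024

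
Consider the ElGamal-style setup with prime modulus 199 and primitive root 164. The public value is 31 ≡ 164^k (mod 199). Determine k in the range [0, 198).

2

Successive powers of 164 modulo 199:
  164^0=1  164^1=164  164^2=31
So 164^2 ≡ 31 (mod 199), giving k = 2.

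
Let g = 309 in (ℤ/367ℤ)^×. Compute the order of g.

183

The order of 309 must divide p − 1 = 366 = 2 · 3 · 61.
Divisors: 1, 2, 3, 6, 61, 122, 183, 366.
Check each in increasing order: 309^1 ≡ 309;  309^2 ≡ 61;  309^3 ≡ 132;  309^6 ≡ 175;  309^61 ≡ 83;  309^122 ≡ 283;  309^183 ≡ 1.
Smallest exponent giving 1 is 183.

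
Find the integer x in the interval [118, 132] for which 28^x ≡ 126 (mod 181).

124

Compute 28^118 mod 181 = 37, then multiply by 28 repeatedly:
  28^118=37  28^119=131  28^120=48  28^121=77  28^122=165
  28^123=95  28^124=126
Found 126 at exponent 124.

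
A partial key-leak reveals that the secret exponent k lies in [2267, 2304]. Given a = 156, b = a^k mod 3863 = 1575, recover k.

2302

Compute 156^2267 mod 3863 = 1381, then multiply by 156 repeatedly:
  156^2267=1381  156^2268=2971  156^2269=3779  156^2270=2348  156^2271=3166
  156^2272=3295  156^2273=241  156^2274=2829  156^2275=942  156^2276=158
  156^2277=1470  156^2278=1403  156^2279=2540  156^2280=2214  156^2281=1577
  156^2282=2643  156^2283=2830  156^2284=1098  156^2285=1316  156^2286=557
  156^2287=1906  156^2288=3748  156^2289=1375  156^2290=2035  156^2291=694
  156^2292=100  156^2293=148  156^2294=3773  156^2295=1412  156^2296=81
  156^2297=1047  156^2298=1086  156^2299=3307  156^2300=2113  156^2301=1273
  156^2302=1575
Found 1575 at exponent 2302.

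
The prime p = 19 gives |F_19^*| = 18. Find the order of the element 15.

18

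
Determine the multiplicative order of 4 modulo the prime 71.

35

The order of 4 must divide p − 1 = 70 = 2 · 5 · 7.
Divisors: 1, 2, 5, 7, 10, 14, 35, 70.
Check each in increasing order: 4^1 ≡ 4;  4^2 ≡ 16;  4^5 ≡ 30;  4^7 ≡ 54;  4^10 ≡ 48;  4^14 ≡ 5;  4^35 ≡ 1.
Smallest exponent giving 1 is 35.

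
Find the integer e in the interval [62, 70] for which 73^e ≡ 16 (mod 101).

Compute 73^62 mod 101 = 33, then multiply by 73 repeatedly:
  73^62=33  73^63=86  73^64=16
Found 16 at exponent 64.

64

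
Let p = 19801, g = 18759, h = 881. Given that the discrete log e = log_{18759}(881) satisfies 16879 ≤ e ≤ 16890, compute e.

Compute 18759^16879 mod 19801 = 2551, then multiply by 18759 repeatedly:
  18759^16879=2551  18759^16880=14993  18759^16881=283  18759^16882=2129  18759^16883=19095
  18759^16884=3015  18759^16885=6729  18759^16886=17737  18759^16887=12180  18759^16888=881
Found 881 at exponent 16888.

16888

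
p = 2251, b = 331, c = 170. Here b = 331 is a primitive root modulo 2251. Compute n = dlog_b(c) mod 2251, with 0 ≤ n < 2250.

2010

Baby-step giant-step with m = ceil(sqrt(2250)) = 48.
Baby table (331^j mod 2251 for j=0..47):
  0:1  1:331  2:1513  3:1081  4:2153  5:1327  6:292  7:2110
  8:600  9:512  10:647  11:312  12:1977  13:1597  14:1873  15:938
  16:2091  17:1064  18:1028  19:367  20:2174  21:1525  22:551  23:50
  24:793  25:1367  26:26  27:1853  28:1071  29:1094  30:1954  31:737
  32:839  33:836  34:2094  35:2057  36:1065  37:1359  38:1880  39:1004
  40:1427  41:1878  42:342  43:652  44:1967  45:538  46:249  47:1383
Giant step factor: 331^(-48) ≡ 2111 (mod 2251).
Scan 170·2111^i mod 2251 for i = 0, 1, …:
  i=0: 170   i=1: 961   i=2: 520   i=3: 1483
  i=4: 1723   i=5: 1888   i=6: 1298   i=7: 611
  i=8: 2249   i=9: 280     …   i=40: 1316
  i=41: 342
Match at i=41, j=42: n = 41·48 + 42 = 2010.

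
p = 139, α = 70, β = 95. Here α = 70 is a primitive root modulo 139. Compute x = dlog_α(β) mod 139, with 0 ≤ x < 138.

Baby-step giant-step with m = ceil(sqrt(138)) = 12.
Baby table (70^j mod 139 for j=0..11):
  0:1  1:70  2:35  3:87  4:113  5:126  6:63  7:101
  8:120  9:60  10:30  11:15
Giant step factor: 70^(-12) ≡ 65 (mod 139).
Scan 95·65^i mod 139 for i = 0, 1, …:
  i=0: 95   i=1: 59   i=2: 82   i=3: 48
  i=4: 62   i=5: 138   i=6: 74   i=7: 84
  i=8: 39   i=9: 33   i=10: 60
Match at i=10, j=9: x = 10·12 + 9 = 129.

129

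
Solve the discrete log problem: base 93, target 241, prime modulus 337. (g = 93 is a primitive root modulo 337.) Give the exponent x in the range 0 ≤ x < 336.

238

Baby-step giant-step with m = ceil(sqrt(336)) = 19.
Baby table (93^j mod 337 for j=0..18):
  0:1  1:93  2:224  3:275  4:300  5:266  6:137  7:272
  8:21  9:268  10:323  11:46  12:234  13:194  14:181  15:320
  16:104  17:236  18:43
Giant step factor: 93^(-19) ≡ 322 (mod 337).
Scan 241·322^i mod 337 for i = 0, 1, …:
  i=0: 241   i=1: 92   i=2: 305   i=3: 143
  i=4: 214   i=5: 160   i=6: 296   i=7: 278
  i=8: 211   i=9: 205   i=10: 295   i=11: 293
  i=12: 323
Match at i=12, j=10: x = 12·19 + 10 = 238.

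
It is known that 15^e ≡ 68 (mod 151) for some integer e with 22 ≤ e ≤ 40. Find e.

36

Compute 15^22 mod 151 = 69, then multiply by 15 repeatedly:
  15^22=69  15^23=129  15^24=123  15^25=33  15^26=42
  15^27=26  15^28=88  15^29=112  15^30=19  15^31=134
  15^32=47  15^33=101  15^34=5  15^35=75  15^36=68
Found 68 at exponent 36.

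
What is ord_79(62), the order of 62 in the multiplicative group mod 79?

13

The order of 62 must divide p − 1 = 78 = 2 · 3 · 13.
Divisors: 1, 2, 3, 6, 13, 26, 39, 78.
Check each in increasing order: 62^1 ≡ 62;  62^2 ≡ 52;  62^3 ≡ 64;  62^6 ≡ 67;  62^13 ≡ 1.
Smallest exponent giving 1 is 13.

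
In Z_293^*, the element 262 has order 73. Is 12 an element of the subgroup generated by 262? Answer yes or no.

no

12 ∈ ⟨262⟩ iff 12^73 ≡ 1 (mod 293), since |⟨262⟩| = 73.
12^73 mod 293 = 155.
Since 155 ≠ 1, 12 does not lie in the subgroup.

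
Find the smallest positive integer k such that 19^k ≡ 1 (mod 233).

29

The order of 19 must divide p − 1 = 232 = 2^3 · 29.
Divisors: 1, 2, 4, 8, 29, 58, 116, 232.
Check each in increasing order: 19^1 ≡ 19;  19^2 ≡ 128;  19^4 ≡ 74;  19^8 ≡ 117;  19^29 ≡ 1.
Smallest exponent giving 1 is 29.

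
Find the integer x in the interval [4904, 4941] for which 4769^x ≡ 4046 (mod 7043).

Compute 4769^4904 mod 7043 = 6957, then multiply by 4769 repeatedly:
  4769^4904=6957  4769^4905=5403  4769^4906=3613  4769^4907=3219  4769^4908=4714
  4769^4909=6853  4769^4910=2437  4769^4911=1103  4769^4912=6129  4769^4913=751
  4769^4914=3675  4769^4915=3091  4769^4916=7023  4769^4917=3222  4769^4918=4935
  4769^4919=4352  4769^4920=6010  4769^4921=3723  4769^4922=6627  4769^4923=2222
  4769^4924=4046
Found 4046 at exponent 4924.

4924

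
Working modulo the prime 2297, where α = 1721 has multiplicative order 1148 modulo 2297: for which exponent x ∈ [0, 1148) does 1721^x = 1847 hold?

1055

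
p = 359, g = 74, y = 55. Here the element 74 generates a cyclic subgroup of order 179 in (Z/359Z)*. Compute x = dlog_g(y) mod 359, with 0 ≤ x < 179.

45

Baby-step giant-step with m = ceil(sqrt(179)) = 14.
Baby table (74^j mod 359 for j=0..13):
  0:1  1:74  2:91  3:272  4:24  5:340  6:30  7:66
  8:217  9:262  10:2  11:148  12:182  13:185
Giant step factor: 74^(-14) ≡ 187 (mod 359).
Scan 55·187^i mod 359 for i = 0, 1, …:
  i=0: 55   i=1: 233   i=2: 132   i=3: 272
Match at i=3, j=3: x = 3·14 + 3 = 45.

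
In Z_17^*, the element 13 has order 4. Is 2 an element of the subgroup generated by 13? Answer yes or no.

no

⟨13⟩ has order 4; its elements mod 17 are {1, 4, 13, 16}.
2 is not in this set.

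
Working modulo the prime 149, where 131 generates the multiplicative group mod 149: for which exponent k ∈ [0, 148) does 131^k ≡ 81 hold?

128

Baby-step giant-step with m = ceil(sqrt(148)) = 13.
Baby table (131^j mod 149 for j=0..12):
  0:1  1:131  2:26  3:128  4:80  5:50  6:143  7:108
  8:142  9:126  10:116  11:147  12:36
Giant step factor: 131^(-13) ≡ 106 (mod 149).
Scan 81·106^i mod 149 for i = 0, 1, …:
  i=0: 81   i=1: 93   i=2: 24   i=3: 11
  i=4: 123   i=5: 75   i=6: 53   i=7: 105
  i=8: 104   i=9: 147
Match at i=9, j=11: k = 9·13 + 11 = 128.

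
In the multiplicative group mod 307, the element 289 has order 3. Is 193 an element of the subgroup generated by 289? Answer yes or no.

no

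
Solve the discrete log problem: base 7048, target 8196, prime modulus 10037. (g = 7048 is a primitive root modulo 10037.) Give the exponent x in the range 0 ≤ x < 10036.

Baby-step giant-step with m = ceil(sqrt(10036)) = 101.
Baby table (7048^j mod 10037 for j=0..100):
  0:1  1:7048  2:1191  3:3236  4:3264  5:9905  6:3105  7:3380
  8:4439  9:743  10:7387  11:1657  12:5505  13:6235  14:2294  15:8542
  16:2090  17:6041  18:14  19:8339  20:6637  21:5156  22:5548  23:8189
  24:3322  25:7172  26:1924  27:365  28:3048  29:3124  30:6811  31:6994
  32:2005  33:9181  34:9186  35:4278  36:196  37:6339  38:2585  39:1925
  40:7413  41:4239  42:6360  43:38  44:6862  45:5110  46:2524  47:3588
  48:5021  49:7583  50:7996  51:8090  52:8160  53:9707  54:2744  55:8450
  56:6079  57:6876  58:3412  59:9161  60:8744  61:532  62:5735  63:1281
  64:5225  65:47  66:35  67:5792  68:1537  69:2853  70:3833  71:5417
  72:8305  73:7893  74:4810  75:5931  76:7620  77:7810  78:1972  79:7448
  80:10031  81:7897  82:2891  83:658  84:490  85:792  86:1444  87:9831
  88:3477  89:5579  90:5863  91:95  92:7118  93:2738  94:6310  95:8970
  96:7534  97:3902  98:9953  99:151  100:326
Giant step factor: 7048^(-101) ≡ 6667 (mod 10037).
Scan 8196·6667^i mod 10037 for i = 0, 1, …:
  i=0: 8196   i=1: 1304   i=2: 1726   i=3: 4840
  i=4: 9362   i=5: 6388   i=6: 1805   i=7: 9609
  i=8: 7069   i=9: 5308     …   i=70: 4950
  i=71: 10031
Match at i=71, j=80: x = 71·101 + 80 = 7251.

7251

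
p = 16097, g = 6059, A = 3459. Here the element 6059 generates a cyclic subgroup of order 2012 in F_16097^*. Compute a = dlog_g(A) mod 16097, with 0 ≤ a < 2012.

824

Baby-step giant-step with m = ceil(sqrt(2012)) = 45.
Baby table (6059^j mod 16097 for j=0..44):
  0:1  1:6059  2:10321  3:14191  4:9192  5:14805  6:11011  7:9681
  8:15808  9:3522  10:11273  11:3536  12:15614  13:3157  14:5027  15:3069
  16:3036  17:12350  18:9794  19:8304  20:10811  21:5156  22:12024  23:14491
  24:7931  25:4384  26:2606  27:14694  28:14536  29:6937  30:2016  31:13418
  32:9812  33:4687  34:3425  35:3042  36:413  37:7332  38:12965  39:1575
  40:13501  41:13702  42:8189  43:6197  44:9419
Giant step factor: 6059^(-45) ≡ 7474 (mod 16097).
Scan 3459·7474^i mod 16097 for i = 0, 1, …:
  i=0: 3459   i=1: 784   i=2: 308   i=3: 121
  i=4: 2922   i=5: 11496   i=6: 11415   i=7: 1610
  i=8: 8681   i=9: 10884     …   i=17: 12796
  i=18: 5027
Match at i=18, j=14: a = 18·45 + 14 = 824.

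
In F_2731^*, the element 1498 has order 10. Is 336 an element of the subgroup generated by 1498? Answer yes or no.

⟨1498⟩ has order 10; its elements mod 2731 are {1, 742, 878, 1098, 1233, 1498, 1633, 1853, 1989, 2730}.
336 is not in this set.

no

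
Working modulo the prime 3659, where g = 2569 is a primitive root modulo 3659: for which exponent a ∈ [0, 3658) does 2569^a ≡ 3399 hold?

Baby-step giant-step with m = ceil(sqrt(3658)) = 61.
Baby table (2569^j mod 3659 for j=0..60):
  0:1  1:2569  2:2584  3:870  4:3040  5:1454  6:3146  7:3002
  8:2625  9:88  10:2873  11:534  12:3380  13:413  14:3546  15:2423
  16:728  17:483  18:426  19:353  20:3084  21:1061  22:3413  23:1033
  24:1002  25:1861  26:2255  27:898  28:1792  29:626  30:1893  31:306
  32:3088  33:360  34:2772  35:854  36:2185  37:359  38:203  39:1929
  40:1315  41:978  42:2408  43:2442  44:1972  45:2012  46:2320  47:3228
  48:1438  49:2291  50:1907  51:3341  52:2674  53:1563  54:1424  55:2915
  56:2321  57:2138  58:363  59:3161  60:1288
Giant step factor: 2569^(-61) ≡ 1691 (mod 3659).
Scan 3399·1691^i mod 3659 for i = 0, 1, …:
  i=0: 3399   i=1: 3079   i=2: 3491   i=3: 1314
  i=4: 961   i=5: 455   i=6: 1015   i=7: 294
  i=8: 3189   i=9: 2892   i=10: 1948   i=11: 968
  i=12: 1315
Match at i=12, j=40: a = 12·61 + 40 = 772.

772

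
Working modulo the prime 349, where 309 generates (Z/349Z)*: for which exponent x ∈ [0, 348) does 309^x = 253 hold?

Baby-step giant-step with m = ceil(sqrt(348)) = 19.
Baby table (309^j mod 349 for j=0..18):
  0:1  1:309  2:204  3:216  4:85  5:90  6:239  7:212
  8:245  9:321  10:73  11:221  12:234  13:63  14:272  15:288
  16:346  17:120  18:86
Giant step factor: 309^(-19) ≡ 7 (mod 349).
Scan 253·7^i mod 349 for i = 0, 1, …:
  i=0: 253   i=1: 26   i=2: 182   i=3: 227
  i=4: 193   i=5: 304   i=6: 34   i=7: 238
  i=8: 270   i=9: 145     …   i=17: 312
  i=18: 90
Match at i=18, j=5: x = 18·19 + 5 = 347.

347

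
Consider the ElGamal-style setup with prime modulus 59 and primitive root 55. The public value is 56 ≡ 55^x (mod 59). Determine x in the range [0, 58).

25

Successive powers of 55 modulo 59:
  55^0=1  55^1=55  55^2=16  55^3=54  55^4=20  55^5=38
  55^6=25  55^7=18  55^8=46  55^9=52  55^10=28  55^11=6
  55^12=35  55^13=37  55^14=29  55^15=2  55^16=51  55^17=32
  55^18=49  55^19=40  55^20=17  55^21=50  55^22=36  55^23=33
  55^24=45  55^25=56
So 55^25 ≡ 56 (mod 59), giving x = 25.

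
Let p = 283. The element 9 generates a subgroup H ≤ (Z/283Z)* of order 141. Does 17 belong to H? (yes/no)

no

17 ∈ ⟨9⟩ iff 17^141 ≡ 1 (mod 283), since |⟨9⟩| = 141.
17^141 mod 283 = 282.
Since 282 ≠ 1, 17 does not lie in the subgroup.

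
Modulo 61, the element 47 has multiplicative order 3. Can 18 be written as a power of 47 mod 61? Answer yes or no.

18 ∈ ⟨47⟩ iff 18^3 ≡ 1 (mod 61), since |⟨47⟩| = 3.
18^3 mod 61 = 37.
Since 37 ≠ 1, 18 does not lie in the subgroup.

no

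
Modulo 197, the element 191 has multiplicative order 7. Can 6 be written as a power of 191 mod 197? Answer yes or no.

no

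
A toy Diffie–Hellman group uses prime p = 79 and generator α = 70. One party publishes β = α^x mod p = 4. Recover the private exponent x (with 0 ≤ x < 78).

Baby-step giant-step with m = ceil(sqrt(78)) = 9.
Baby table (70^j mod 79 for j=0..8):
  0:1  1:70  2:2  3:61  4:4  5:43  6:8  7:7
  8:16
Giant step factor: 70^(-9) ≡ 17 (mod 79).
Scan 4·17^i mod 79 for i = 0, 1, …:
  i=0: 4
Match at i=0, j=4: x = 0·9 + 4 = 4.

4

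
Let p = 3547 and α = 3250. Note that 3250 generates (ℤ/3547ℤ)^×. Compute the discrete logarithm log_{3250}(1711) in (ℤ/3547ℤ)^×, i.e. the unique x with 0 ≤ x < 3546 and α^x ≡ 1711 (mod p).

1663

Baby-step giant-step with m = ceil(sqrt(3546)) = 60.
Baby table (3250^j mod 3547 for j=0..59):
  0:1  1:3250  2:3081  3:69  4:789  5:3316  6:1214  7:1236
  8:1796  9:2185  10:156  11:3326  12:1791  13:123  14:2486  15:2981
  16:1393  17:1278  18:3510  19:348  20:3054  21:994  22:2730  23:1453
  24:1193  25:379  26:941  27:736  28:1322  29:1083  30:1126  31:2543
  32:240  33:3207  34:1664  35:2372  36:1369  37:1312  38:506  39:2239
  40:1853  41:2991  42:1970  43:165  44:653  45:1144  46:744  47:2493
  48:902  49:1678  50:1761  51:1939  52:2278  53:911  54:2552  55:1114
  56:2560  57:2285  58:2379  59:2837
Giant step factor: 3250^(-60) ≡ 1879 (mod 3547).
Scan 1711·1879^i mod 3547 for i = 0, 1, …:
  i=0: 1711   i=1: 1387   i=2: 2675   i=3: 226
  i=4: 2561   i=5: 2387   i=6: 1765   i=7: 3537
  i=8: 2492   i=9: 428     …   i=26: 1027
  i=27: 165
Match at i=27, j=43: x = 27·60 + 43 = 1663.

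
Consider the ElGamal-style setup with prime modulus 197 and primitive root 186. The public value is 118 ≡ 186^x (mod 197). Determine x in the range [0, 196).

51

Baby-step giant-step with m = ceil(sqrt(196)) = 14.
Baby table (186^j mod 197 for j=0..13):
  0:1  1:186  2:121  3:48  4:63  5:95  6:137  7:69
  8:29  9:75  10:160  11:13  12:54  13:194
Giant step factor: 186^(-14) ≡ 6 (mod 197).
Scan 118·6^i mod 197 for i = 0, 1, …:
  i=0: 118   i=1: 117   i=2: 111   i=3: 75
Match at i=3, j=9: x = 3·14 + 9 = 51.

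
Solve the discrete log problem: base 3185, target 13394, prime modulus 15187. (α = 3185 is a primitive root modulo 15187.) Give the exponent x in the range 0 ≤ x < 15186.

12767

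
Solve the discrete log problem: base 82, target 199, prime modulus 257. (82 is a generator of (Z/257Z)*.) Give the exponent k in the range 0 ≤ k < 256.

218

Baby-step giant-step with m = ceil(sqrt(256)) = 16.
Baby table (82^j mod 257 for j=0..15):
  0:1  1:82  2:42  3:103  4:222  5:214  6:72  7:250
  8:197  9:220  10:50  11:245  12:44  13:10  14:49  15:163
Giant step factor: 82^(-16) ≡ 129 (mod 257).
Scan 199·129^i mod 257 for i = 0, 1, …:
  i=0: 199   i=1: 228   i=2: 114   i=3: 57
  i=4: 157   i=5: 207   i=6: 232   i=7: 116
  i=8: 58   i=9: 29   i=10: 143   i=11: 200
  i=12: 100   i=13: 50
Match at i=13, j=10: k = 13·16 + 10 = 218.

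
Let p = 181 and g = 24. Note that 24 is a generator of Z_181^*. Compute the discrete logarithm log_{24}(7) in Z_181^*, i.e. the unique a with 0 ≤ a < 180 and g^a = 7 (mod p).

Baby-step giant-step with m = ceil(sqrt(180)) = 14.
Baby table (24^j mod 181 for j=0..13):
  0:1  1:24  2:33  3:68  4:3  5:72  6:99  7:23
  8:9  9:35  10:116  11:69  12:27  13:105
Giant step factor: 24^(-14) ≡ 168 (mod 181).
Scan 7·168^i mod 181 for i = 0, 1, …:
  i=0: 7   i=1: 90   i=2: 97   i=3: 6
  i=4: 103   i=5: 109   i=6: 31   i=7: 140
  i=8: 171   i=9: 130   i=10: 120   i=11: 69
Match at i=11, j=11: a = 11·14 + 11 = 165.

165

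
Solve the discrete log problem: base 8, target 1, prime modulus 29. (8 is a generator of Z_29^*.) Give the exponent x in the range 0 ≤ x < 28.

0

Successive powers of 8 modulo 29:
  8^0=1
So 8^0 ≡ 1 (mod 29), giving x = 0.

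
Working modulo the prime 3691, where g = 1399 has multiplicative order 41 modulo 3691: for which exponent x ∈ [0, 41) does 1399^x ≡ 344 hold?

5

Baby-step giant-step with m = ceil(sqrt(41)) = 7.
Baby table (1399^j mod 3691 for j=0..6):
  0:1  1:1399  2:971  3:141  4:1636  5:344  6:1426
Giant step factor: 1399^(-7) ≡ 3049 (mod 3691).
Scan 344·3049^i mod 3691 for i = 0, 1, …:
  i=0: 344
Match at i=0, j=5: x = 0·7 + 5 = 5.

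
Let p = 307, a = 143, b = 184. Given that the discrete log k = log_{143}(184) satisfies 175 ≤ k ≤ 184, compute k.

178

Compute 143^175 mod 307 = 236, then multiply by 143 repeatedly:
  143^175=236  143^176=285  143^177=231  143^178=184
Found 184 at exponent 178.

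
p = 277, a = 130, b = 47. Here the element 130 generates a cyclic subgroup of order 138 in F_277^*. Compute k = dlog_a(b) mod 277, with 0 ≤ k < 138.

17

Baby-step giant-step with m = ceil(sqrt(138)) = 12.
Baby table (130^j mod 277 for j=0..11):
  0:1  1:130  2:3  3:113  4:9  5:62  6:27  7:186
  8:81  9:4  10:243  11:12
Giant step factor: 130^(-12) ≡ 19 (mod 277).
Scan 47·19^i mod 277 for i = 0, 1, …:
  i=0: 47   i=1: 62
Match at i=1, j=5: k = 1·12 + 5 = 17.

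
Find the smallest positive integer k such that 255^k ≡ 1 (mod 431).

430

The order of 255 must divide p − 1 = 430 = 2 · 5 · 43.
Divisors: 1, 2, 5, 10, 43, 86, 215, 430.
Check each in increasing order: 255^1 ≡ 255;  255^2 ≡ 375;  255^5 ≡ 175;  255^10 ≡ 24;  255^43 ≡ 186;  255^86 ≡ 116;  255^215 ≡ 430;  255^430 ≡ 1.
Smallest exponent giving 1 is 430.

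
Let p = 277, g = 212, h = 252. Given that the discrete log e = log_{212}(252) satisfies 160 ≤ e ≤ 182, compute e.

Compute 212^160 mod 277 = 171, then multiply by 212 repeatedly:
  212^160=171  212^161=242  212^162=59  212^163=43  212^164=252
Found 252 at exponent 164.

164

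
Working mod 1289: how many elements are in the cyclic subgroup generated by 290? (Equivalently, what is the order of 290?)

644

The order of 290 must divide p − 1 = 1288 = 2^3 · 7 · 23.
Divisors: 1, 2, 4, 7, 8, 14, 23, 28, 46, 56, 92, 161, 184, 322, 644, 1288.
Check each in increasing order: 290^1 ≡ 290;  290^2 ≡ 315;  290^4 ≡ 1261;  290^7 ≡ 865;  290^8 ≡ 784;  290^14 ≡ 605;  290^23 ≡ 1032;  290^28 ≡ 1238;  290^46 ≡ 310;  290^56 ≡ 23;  290^92 ≡ 714;  290^161 ≡ 479;  290^184 ≡ 641;  290^322 ≡ 1288;  290^644 ≡ 1.
Smallest exponent giving 1 is 644.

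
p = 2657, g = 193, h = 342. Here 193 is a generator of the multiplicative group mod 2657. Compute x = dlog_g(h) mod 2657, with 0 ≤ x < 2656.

Baby-step giant-step with m = ceil(sqrt(2656)) = 52.
Baby table (193^j mod 2657 for j=0..51):
  0:1  1:193  2:51  3:1872  4:2601  5:2477  6:2458  7:1448
  8:479  9:2109  10:516  11:1279  12:2403  13:1461  14:331  15:115
  16:939  17:551  18:63  19:1531  20:556  21:1028  22:1786  23:1945
  24:748  25:886  26:950  27:17  28:624  29:867  30:2597  31:1705
  32:2254  33:1931  34:703  35:172  36:1312  37:801  38:487  39:996
  40:924  41:313  42:1955  43:21  44:1396  45:1071  46:2114  47:1481
  48:1534  49:1135  50:1181  51:2088
Giant step factor: 193^(-52) ≡ 2032 (mod 2657).
Scan 342·2032^i mod 2657 for i = 0, 1, …:
  i=0: 342   i=1: 1467   i=2: 2447   i=3: 1057
  i=4: 968   i=5: 796   i=6: 2016   i=7: 2075
  i=8: 2398   i=9: 2455   i=10: 1371   i=11: 1336
  i=12: 1955
Match at i=12, j=42: x = 12·52 + 42 = 666.

666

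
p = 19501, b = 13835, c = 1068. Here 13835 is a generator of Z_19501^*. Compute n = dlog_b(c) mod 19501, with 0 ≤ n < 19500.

13724

Baby-step giant-step with m = ceil(sqrt(19500)) = 140.
Baby table (13835^j mod 19501 for j=0..139):
  0:1  1:13835  2:4910  3:7867  4:4864  5:14990  6:13016  7:4126
  8:3783  9:16622  10:9578  11:2335  12:11069  13:17763  14:19004  15:7858
  16:16856  17:9802  18:716  19:18853  20:5380  21:16484  22:11446  23:7290
  24:17479  25:9565  26:17490  27:5742  28:12997  29:14275  30:7998  31:3656
  32:14667  33:10040  34:17278  35:17373  36:5630  37:4056  38:10383  39:4439
  40:4916  41:12873  42:14823  43:3689  44:3198  45:16062  46:3875  47:2376
  48:12775  49:4562  50:10034  51:12272  52:7414  53:16931  54:13874  55:17948
  56:4347  57:19162  58:9676  59:12596  60:4724  61:8689  62:8151  63:14303
  64:5358  65:4629  66:931  67:9725  68:7976  69:11302  70:4152  71:12475
  72:7775  73:19110  74:11793  75:10789  76:5161  77:9274  78:8711  79:505
  80:5317  81:2923  82:14132  83:18695  84:3562  85:1243  86:16524  87:18818
  88:8680  89:642  90:9115  91:12559  92:19356  93:2528  94:9587  95:9844
  96:16257  97:10562  98:4277  99:6261  100:16994  101:7934  102:15262  103:12443
  104:13578  105:17998  106:13562  107:11149  108:13006  109:2283  110:13186  111:15956
  112:19441  113:8443  114:17416  115:15505  116:675  117:17147  118:18581  119:5953
  120:7032  121:16732  122:10350  123:15908  124:18395  125:6775  126:10319  127:16045
  128:2692  129:16411  130:15543  131:19379  132:8717  133:5511  134:15276  135:11123
  136:4314  137:11130  138:3654  139:6498
Giant step factor: 13835^(-140) ≡ 3457 (mod 19501).
Scan 1068·3457^i mod 19501 for i = 0, 1, …:
  i=0: 1068   i=1: 6387   i=2: 4727   i=3: 18902
  i=4: 15864   i=5: 5036   i=6: 14560   i=7: 1839
  i=8: 97   i=9: 3812     …   i=97: 17026
  i=98: 4864
Match at i=98, j=4: n = 98·140 + 4 = 13724.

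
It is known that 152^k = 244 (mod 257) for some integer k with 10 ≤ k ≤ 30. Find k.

Compute 152^10 mod 257 = 248, then multiply by 152 repeatedly:
  152^10=248  152^11=174  152^12=234  152^13=102  152^14=84
  152^15=175  152^16=129  152^17=76  152^18=244
Found 244 at exponent 18.

18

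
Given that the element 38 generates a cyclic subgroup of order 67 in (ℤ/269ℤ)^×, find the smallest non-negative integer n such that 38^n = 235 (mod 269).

25

Baby-step giant-step with m = ceil(sqrt(67)) = 9.
Baby table (38^j mod 269 for j=0..8):
  0:1  1:38  2:99  3:265  4:117  5:142  6:16  7:70
  8:239
Giant step factor: 38^(-9) ≡ 21 (mod 269).
Scan 235·21^i mod 269 for i = 0, 1, …:
  i=0: 235   i=1: 93   i=2: 70
Match at i=2, j=7: n = 2·9 + 7 = 25.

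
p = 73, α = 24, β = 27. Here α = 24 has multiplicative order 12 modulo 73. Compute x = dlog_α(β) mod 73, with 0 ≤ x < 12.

3

Successive powers of 24 modulo 73:
  24^0=1  24^1=24  24^2=65  24^3=27
So 24^3 ≡ 27 (mod 73), giving x = 3.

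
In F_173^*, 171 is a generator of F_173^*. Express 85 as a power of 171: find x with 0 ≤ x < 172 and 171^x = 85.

Baby-step giant-step with m = ceil(sqrt(172)) = 14.
Baby table (171^j mod 173 for j=0..13):
  0:1  1:171  2:4  3:165  4:16  5:141  6:64  7:45
  8:83  9:7  10:159  11:28  12:117  13:112
Giant step factor: 171^(-14) ≡ 78 (mod 173).
Scan 85·78^i mod 173 for i = 0, 1, …:
  i=0: 85   i=1: 56   i=2: 43   i=3: 67
  i=4: 36   i=5: 40   i=6: 6   i=7: 122
  i=8: 1
Match at i=8, j=0: x = 8·14 + 0 = 112.

112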